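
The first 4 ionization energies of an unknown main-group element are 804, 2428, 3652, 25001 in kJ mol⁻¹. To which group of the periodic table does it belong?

Group 13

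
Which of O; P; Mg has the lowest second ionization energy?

Mg

IE_2 is the cost of taking one more electron from the +1 cation: O⁺ still has 5 valence electrons; P⁺ still has 4 valence electrons; Mg⁺ still has 1 valence electron.
All are still removing valence electrons, so compare the +1 ions as you would atoms: IE_2 generally rises across a period (higher Z_eff) and falls down a group (larger shell), subject to the usual subshell exceptions.
Valence configurations: O⁺ [He]2s²2p³, P⁺ [Ne]3s²3p², Mg⁺ [Ne]3s¹.
Tabulated IE_2 (kJ/mol): O 3388, P 1907, Mg 1451.
Hence IE_2: Mg < P < O.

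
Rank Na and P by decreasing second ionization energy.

Na > P

After 1 electron has been removed, what remains? Na⁺ is the bare [Ne] core; P⁺ still has 4 valence electrons.
Breaking into a closed-shell core is much more expensive than removing a leftover valence electron — Na has the largest IE_2 here.
Approximate IE_2 values (kJ/mol): Na 4562, P 1907.
Hence IE_2: P < Na.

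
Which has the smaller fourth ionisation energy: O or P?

P

IE_4 is the cost of taking one more electron from the +3 cation: O³⁺ still has 3 valence electrons; P³⁺ still has 2 valence electrons.
All are still removing valence electrons, so compare the +3 ions as you would atoms: IE_4 generally rises across a period (higher Z_eff) and falls down a group (larger shell), subject to the usual subshell exceptions.
Valence configurations: O³⁺ [He]2s²2p¹, P³⁺ [Ne]3s².
Approximate IE_4 values (kJ/mol): O 7469, P 4964.
Overall IE_4 order: P < O.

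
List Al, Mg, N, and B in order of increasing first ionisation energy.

B is in period 2, group 13; N is in period 2, group 15; Mg is in period 3, group 2; Al is in period 3, group 13.
Removing the outermost electron gets harder across a period and easier down a group.
These span different periods and groups, so the two trends combine.
Mg > Al: this pair runs against the simple trend — see the exception note.
B > Mg: both effects reinforce here, so B is clearly the higher of the two.
N > B: both are in period 2; the period trend gives N the larger value.
Note the exception: Mg has a higher first ionization energy than Al, contrary to the simple trend — Al's single 3p electron is easier to remove than one from Mg's filled 3s².
Approximate values (kJ/mol): B 801, N 1402, Mg 738, Al 578.
So from lowest to highest: Al < Mg < B < N.

Al < Mg < B < N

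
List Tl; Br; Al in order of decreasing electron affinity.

Br > Al > Tl

Al is in period 3, group 13; Br is in period 4, group 17; Tl is in period 6, group 13.
Atoms with high Z_eff and room in the valence shell (especially the halogens) have the most exothermic electron affinities.
Here both period and group differ, so the two effects have to be weighed against each other.
Al > Tl: Al sits above Tl in group 13, so the down-group effect alone puts Al higher.
Br > Al: the two effects oppose for this pair; the across-period effect wins (325 vs 42 kJ/mol).
Approximate values (kJ/mol): Al 42, Br 325, Tl 19.
So from highest to lowest: Br > Al > Tl.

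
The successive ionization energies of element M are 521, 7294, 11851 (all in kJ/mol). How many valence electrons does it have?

Look for the largest jump between consecutive ionization energies: IE2/IE1 ≈ 14.0, far larger than any earlier ratio.
That jump marks the point where a core electron is being removed. So the atom has 1 valence electron.

1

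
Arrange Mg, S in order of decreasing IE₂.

S, Mg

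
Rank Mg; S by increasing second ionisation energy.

Mg, S

The second ionization energy removes an electron from the +1 ion. For each element: Mg⁺ still has 1 valence electron; S⁺ still has 5 valence electrons.
All are still removing valence electrons, so compare the +1 ions as you would atoms: IE_2 generally rises across a period (higher Z_eff) and falls down a group (larger shell), subject to the usual subshell exceptions.
Valence configurations: Mg⁺ [Ne]3s¹, S⁺ [Ne]3s²3p³.
Tabulated IE_2 (kJ/mol): Mg 1451, S 2252.
Putting it together, IE_2: Mg < S.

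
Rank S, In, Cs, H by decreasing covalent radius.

H is in period 1, group 1; S is in period 3, group 16; In is in period 5, group 13; Cs is in period 6, group 1.
Across a period the added protons contract the valence shell; down a group each new principal shell makes the atom larger.
Neither a single period nor a single group — weigh both effects.
S > H: period and group pull opposite ways; the down-group shift dominates (103 vs 32 pm).
In > S: relative to S, both the across-period and down-group shifts push In's atomic radius up.
Cs > In: relative to In, both the across-period and down-group shifts push Cs's atomic radius up.
Tabulated atomic radius (pm): H 32, S 103, In 142, Cs 232.
So from largest to smallest: Cs > In > S > H.

Cs, In, S, H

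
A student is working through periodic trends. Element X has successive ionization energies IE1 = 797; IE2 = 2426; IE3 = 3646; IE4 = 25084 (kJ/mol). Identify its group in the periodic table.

Look for the largest jump between consecutive ionization energies: IE4/IE3 ≈ 6.9, far larger than any earlier ratio.
That jump marks the point where a core electron is being removed. So the atom has 3 valence electrons.
A main-group element with 3 valence electrons is in group 13.

Group 13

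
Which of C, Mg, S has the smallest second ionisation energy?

Consider each +1 ion: C⁺ still has 3 valence electrons; Mg⁺ still has 1 valence electron; S⁺ still has 5 valence electrons.
All are still removing valence electrons, so compare the +1 ions as you would atoms: IE_2 generally rises across a period (higher Z_eff) and falls down a group (larger shell), subject to the usual subshell exceptions.
Valence configurations: C⁺ [He]2s²2p¹, Mg⁺ [Ne]3s¹, S⁺ [Ne]3s²3p³.
Approximate IE_2 values (kJ/mol): C 2353, Mg 1451, S 2252.
Hence IE_2: Mg < S < C.

Mg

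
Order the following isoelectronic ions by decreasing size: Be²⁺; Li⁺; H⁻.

All of these have 2 electrons, so size is governed by nuclear charge alone: the more protons, the stronger the pull on the same electron cloud, and the smaller the ion.
Nuclear charges: Be²⁺ (Z=4), Li⁺ (Z=3), H⁻ (Z=1).
Largest to smallest: H⁻ > Li⁺ > Be²⁺.

H⁻ > Li⁺ > Be²⁺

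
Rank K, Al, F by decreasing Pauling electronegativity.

F > Al > K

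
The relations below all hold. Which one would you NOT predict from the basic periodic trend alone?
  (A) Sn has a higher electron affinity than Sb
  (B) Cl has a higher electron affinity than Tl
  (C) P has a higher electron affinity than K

The general trend: electron affinity increases across a period and decreases down a group.
(A) Sn (period 5, group 14) vs Sb (period 5, group 15): the stated order contradicts the simple trend.
(B) Cl (period 3, group 17) vs Tl (period 6, group 13): the stated order agrees with the simple trend.
(C) P (period 3, group 15) vs K (period 4, group 1): the stated order agrees with the simple trend.
The exception is (A): adding an electron to Sb's half-filled 5p³ is unfavourable, so Sn has the more exothermic EA.

(A)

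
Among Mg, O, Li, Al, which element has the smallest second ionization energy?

Mg

After 1 electron has been removed, what remains? Mg⁺ still has 1 valence electron; O⁺ still has 5 valence electrons; Li⁺ is the bare [He] core; Al⁺ still has 2 valence electrons.
Breaking into a closed-shell core is much more expensive than removing a leftover valence electron — Li has the largest IE_2 here.
Valence configurations: Mg⁺ [Ne]3s¹, O⁺ [He]2s²2p³, Al⁺ [Ne]3s².
Approximate IE_2 values (kJ/mol): Mg 1451, O 3388, Li 7298, Al 1817.
Putting it together, IE_2: Mg < Al < O < Li.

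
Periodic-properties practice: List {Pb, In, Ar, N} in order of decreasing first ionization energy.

Ar, N, Pb, In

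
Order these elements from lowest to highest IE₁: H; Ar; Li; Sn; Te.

Li < Sn < Te < H < Ar

H is in period 1, group 1; Li is in period 2, group 1; Ar is in period 3, group 18; Sn is in period 5, group 14; Te is in period 5, group 16.
Across a period the outer electron is held more tightly (higher IE₁); down a group it sits in a higher shell, more shielded, and comes off more easily.
These span different periods and groups, so the two trends combine.
Sn > Li: period and group pull opposite ways; the across-period shift dominates (709 vs 520 kJ/mol).
Te > Sn: Te lies to the right of Sn in period 5, so the across-period effect alone puts Te higher.
H > Te: period and group pull opposite ways; the down-group shift dominates (1312 vs 869 kJ/mol).
Ar > H: the two effects oppose for this pair; the across-period effect wins (1521 vs 1312 kJ/mol).
Tabulated first ionization energy (kJ/mol): H 1312, Li 520, Ar 1521, Sn 709, Te 869.
So from lowest to highest: Li < Sn < Te < H < Ar.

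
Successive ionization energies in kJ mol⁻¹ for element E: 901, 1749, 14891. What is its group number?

Look for the largest jump between consecutive ionization energies: IE3/IE2 ≈ 8.5, far larger than any earlier ratio.
That jump marks the point where a core electron is being removed. So the atom has 2 valence electrons.
A main-group element with 2 valence electrons is in group 2.

Group 2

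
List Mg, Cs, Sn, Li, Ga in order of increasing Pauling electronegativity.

Atoms toward the upper right of the periodic table pull bonding electrons most strongly.
Neither a single period nor a single group — weigh both effects.
Li > Cs: Li sits above Cs in group 1, so the down-group effect alone puts Li higher.
Mg > Li: period and group pull opposite ways; the across-period shift dominates (1.31 vs 0.98).
Ga > Mg: the two effects oppose for this pair; the across-period effect wins (1.81 vs 1.31).
Sn > Ga: period and group pull opposite ways; the across-period shift dominates (1.96 vs 1.81).
For reference (Pauling): Li 0.98, Mg 1.31, Ga 1.81, Sn 1.96, Cs 0.79.
So from lowest to highest: Cs < Li < Mg < Ga < Sn.

Cs < Li < Mg < Ga < Sn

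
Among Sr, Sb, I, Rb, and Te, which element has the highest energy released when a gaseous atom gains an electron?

I

Electron affinity generally becomes more exothermic across a period toward the halogens and less exothermic down a group.
All lie in period 5; the across-period trend (electron affinity increases left to right) applies, with the exception below.
Note the exception: Rb has a higher electron affinity than Sr, contrary to the simple trend — adding an electron to Sr (ns²) has to open a new, higher-energy np subshell, which is unfavourable.
Tabulated electron affinity (kJ/mol): Rb 47, Sr 5, Sb 103, Te 190, I 295.
The highest energy released when a gaseous atom gains an electron among these belongs to I.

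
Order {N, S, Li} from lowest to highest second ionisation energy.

S, N, Li

After 1 electron has been removed, what remains? N⁺ still has 4 valence electrons; S⁺ still has 5 valence electrons; Li⁺ is the bare [He] core.
Pulling an electron out of a noble-gas core costs far more than removing a remaining valence electron, so Li sits at the high end of IE_2.
Valence configurations: N⁺ [He]2s²2p², S⁺ [Ne]3s²3p³.
Approximate IE_2 values (kJ/mol): N 2856, S 2252, Li 7298.
Putting it together, IE_2: S < N < Li.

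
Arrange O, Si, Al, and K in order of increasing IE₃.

Al < Si < K < O

After 2 electrons have been removed, what remains? O²⁺ still has 4 valence electrons; Si²⁺ still has 2 valence electrons; Al²⁺ still has 1 valence electron; K²⁺ is already 1 electron into the core.
Usually core removal costs more than valence removal, but here the competition is close: a tightly held n=2 valence electron can cost more to remove than an n=3 core electron, so the actual values have to decide it.
Valence configurations: O²⁺ [He]2s²2p², Si²⁺ [Ne]3s², Al²⁺ [Ne]3s¹.
Approximate IE_3 values (kJ/mol): O 5300, Si 3232, Al 2745, K 4420.
Hence IE_3: Al < Si < K < O.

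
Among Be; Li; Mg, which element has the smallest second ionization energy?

Mg

Consider each +1 ion: Be⁺ still has 1 valence electron; Li⁺ is the bare [He] core; Mg⁺ still has 1 valence electron.
Pulling an electron out of a noble-gas core costs far more than removing a remaining valence electron, so Li sits at the high end of IE_2.
Valence configurations: Be⁺ [He]2s¹, Mg⁺ [Ne]3s¹.
Approximate IE_2 values (kJ/mol): Be 1757, Li 7298, Mg 1451.
So the second ionization energies run Mg < Be < Li.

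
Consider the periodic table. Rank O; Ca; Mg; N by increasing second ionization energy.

Ca < Mg < N < O

After 1 electron has been removed, what remains? O⁺ still has 5 valence electrons; Ca⁺ still has 1 valence electron; Mg⁺ still has 1 valence electron; N⁺ still has 4 valence electrons.
All are still removing valence electrons, so compare the +1 ions as you would atoms: IE_2 generally rises across a period (higher Z_eff) and falls down a group (larger shell), subject to the usual subshell exceptions.
Valence configurations: O⁺ [He]2s²2p³, Ca⁺ [Ar]4s¹, Mg⁺ [Ne]3s¹, N⁺ [He]2s²2p².
The numbers (kJ/mol): O 3388, Ca 1145, Mg 1451, N 2856.
Putting it together, IE_2: Ca < Mg < N < O.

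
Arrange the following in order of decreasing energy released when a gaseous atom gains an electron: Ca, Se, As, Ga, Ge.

Ca is in period 4, group 2; Ga is in period 4, group 13; Ge is in period 4, group 14; As is in period 4, group 15; Se is in period 4, group 16.
Adding an electron releases more energy for atoms nearer the top right (short of the noble gases).
All lie in period 4; the across-period trend (electron affinity increases left to right) applies, with the exception below.
Note the exception: Ge has a higher electron affinity than As, contrary to the simple trend — adding an electron to As's half-filled 4p³ is unfavourable, so Ge (4p²) has the more exothermic EA.
Approximate values (kJ/mol): Ca 2, Ga 29, Ge 119, As 78, Se 195.
So from highest to lowest: Se > Ge > As > Ga > Ca.

Se > Ge > As > Ga > Ca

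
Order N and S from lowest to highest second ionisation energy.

S < N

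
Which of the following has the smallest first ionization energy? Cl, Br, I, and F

IE₁ increases left→right with effective nuclear charge and decreases top→bottom as the valence shell moves farther out.
All are in group 17, so first ionization energy increases up the group.
The smallest first ionization energy among these belongs to I.

I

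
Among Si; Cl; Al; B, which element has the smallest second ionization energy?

Si

The second ionization energy removes an electron from the +1 ion. For each element: Si⁺ still has 3 valence electrons; Cl⁺ still has 6 valence electrons; Al⁺ still has 2 valence electrons; B⁺ still has 2 valence electrons.
All are still removing valence electrons, so compare the +1 ions as you would atoms: IE_2 generally rises across a period (higher Z_eff) and falls down a group (larger shell), subject to the usual subshell exceptions.
Valence configurations: Si⁺ [Ne]3s²3p¹, Cl⁺ [Ne]3s²3p⁴, Al⁺ [Ne]3s², B⁺ [He]2s².
Si⁺ loses a lone 3p electron whereas Al⁺ must break into a filled 3s² pair, so IE_2(Al) > IE_2(Si) even though Si has the higher nuclear charge.
The numbers (kJ/mol): Si 1577, Cl 2298, Al 1817, B 2427.
Overall IE_2 order: Si < Al < Cl < B.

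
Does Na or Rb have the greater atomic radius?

Rb

Na is in period 3, group 1; Rb is in period 5, group 1.
Moving right in a period, electrons are added to the same shell under a stronger nuclear pull, so atoms get smaller; moving down, a new shell is opened and atoms get larger.
All are in group 1, so atomic radius increases down the group.
So Rb has the greater atomic radius (Rb > Na).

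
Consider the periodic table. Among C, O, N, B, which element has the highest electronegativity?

O

Smaller atoms with higher effective nuclear charge are more electronegative.
All lie in period 2, so electronegativity increases left to right.
The highest electronegativity among these belongs to O.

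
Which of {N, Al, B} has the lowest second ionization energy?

Al

After 1 electron has been removed, what remains? N⁺ still has 4 valence electrons; Al⁺ still has 2 valence electrons; B⁺ still has 2 valence electrons.
All are still removing valence electrons, so compare the +1 ions as you would atoms: IE_2 generally rises across a period (higher Z_eff) and falls down a group (larger shell), subject to the usual subshell exceptions.
Valence configurations: N⁺ [He]2s²2p², Al⁺ [Ne]3s², B⁺ [He]2s².
Tabulated IE_2 (kJ/mol): N 2856, Al 1817, B 2427.
Hence IE_2: Al < B < N.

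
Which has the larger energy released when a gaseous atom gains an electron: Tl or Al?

Adding an electron releases more energy for atoms nearer the top right (short of the noble gases).
All are in group 13, so electron affinity increases up the group.
So Al has the larger energy released when a gaseous atom gains an electron (Al > Tl).

Al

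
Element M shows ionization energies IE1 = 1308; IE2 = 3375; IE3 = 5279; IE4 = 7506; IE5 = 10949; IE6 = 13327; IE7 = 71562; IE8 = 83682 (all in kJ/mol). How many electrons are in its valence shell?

6

Look for the largest jump between consecutive ionization energies: IE7/IE6 ≈ 5.4, far larger than any earlier ratio.
That jump marks the point where a core electron is being removed. So the atom has 6 valence electrons.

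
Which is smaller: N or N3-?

Forming N3- adds 3 electrons to N. More electron–electron repulsion in the same shell, with unchanged nuclear charge, lets the cloud expand.
An anion is larger than its parent atom: N3- > N.

N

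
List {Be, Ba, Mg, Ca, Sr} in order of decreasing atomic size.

Ba > Sr > Ca > Mg > Be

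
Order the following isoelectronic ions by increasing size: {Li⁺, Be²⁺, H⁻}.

Be²⁺, Li⁺, H⁻

All of these have 2 electrons, so size is governed by nuclear charge alone: the more protons, the stronger the pull on the same electron cloud, and the smaller the ion.
Nuclear charges: Be²⁺ (Z=4), Li⁺ (Z=3), H⁻ (Z=1).
Smallest to largest: Be²⁺ < Li⁺ < H⁻.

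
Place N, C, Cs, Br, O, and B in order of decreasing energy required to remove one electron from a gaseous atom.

B is in period 2, group 13; C is in period 2, group 14; N is in period 2, group 15; O is in period 2, group 16; Br is in period 4, group 17; Cs is in period 6, group 1.
Removing the outermost electron gets harder across a period and easier down a group.
Here both period and group differ, so the two effects have to be weighed against each other.
B > Cs: relative to Cs, both the across-period and down-group shifts push B's first ionization energy up.
C > B: C lies to the right of B in period 2, so the across-period effect alone puts C higher.
Br > C: period and group pull opposite ways; the across-period shift dominates (1140 vs 1086 kJ/mol).
O > Br: the two effects oppose for this pair; the down-group effect wins (1314 vs 1140 kJ/mol).
N > O: this pair runs against the simple trend — see the exception note.
Note the exception: N has a higher first ionization energy than O, contrary to the simple trend — pairing an electron in O's 2p⁴ costs repulsion energy, so O ionizes more easily than half-filled N (2p³).
For reference (kJ/mol): B 801, C 1086, N 1402, O 1314, Br 1140, Cs 376.
So from highest to lowest: N > O > Br > C > B > Cs.

N > O > Br > C > B > Cs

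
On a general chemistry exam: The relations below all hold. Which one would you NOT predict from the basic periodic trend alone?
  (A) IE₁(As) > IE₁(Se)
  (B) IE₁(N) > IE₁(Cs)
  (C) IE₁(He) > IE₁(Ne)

(A)

The general trend: first ionisation energy increases across a period and decreases down a group.
(A) As (period 4, group 15) vs Se (period 4, group 16): the stated order contradicts the simple trend.
(B) N (period 2, group 15) vs Cs (period 6, group 1): the stated order agrees with the simple trend.
(C) He (period 1, group 18) vs Ne (period 2, group 18): the stated order agrees with the simple trend.
The exception is (A): Se (4p⁴) ionizes more easily than half-filled As (4p³).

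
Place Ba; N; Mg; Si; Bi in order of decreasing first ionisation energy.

N is in period 2, group 15; Mg is in period 3, group 2; Si is in period 3, group 14; Ba is in period 6, group 2; Bi is in period 6, group 15.
Removing the outermost electron gets harder across a period and easier down a group.
Neither a single period nor a single group — weigh both effects.
Bi > Ba: both are in period 6; the period trend gives Bi the larger value.
Mg > Bi: period and group pull opposite ways; the down-group shift dominates (738 vs 703 kJ/mol).
Si > Mg: Si lies to the right of Mg in period 3, so the across-period effect alone puts Si higher.
N > Si: both effects reinforce here, so N is clearly the higher of the two.
Approximate values (kJ/mol): N 1402, Mg 738, Si 786, Ba 503, Bi 703.
So from highest to lowest: N > Si > Mg > Bi > Ba.

N, Si, Mg, Bi, Ba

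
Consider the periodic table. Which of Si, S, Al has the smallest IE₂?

IE_2 is the cost of taking one more electron from the +1 cation: Si⁺ still has 3 valence electrons; S⁺ still has 5 valence electrons; Al⁺ still has 2 valence electrons.
All are still removing valence electrons, so compare the +1 ions as you would atoms: IE_2 generally rises across a period (higher Z_eff) and falls down a group (larger shell), subject to the usual subshell exceptions.
Valence configurations: Si⁺ [Ne]3s²3p¹, S⁺ [Ne]3s²3p³, Al⁺ [Ne]3s².
Si⁺ loses a lone 3p electron whereas Al⁺ must break into a filled 3s² pair, so IE_2(Al) > IE_2(Si) even though Si has the higher nuclear charge.
The numbers (kJ/mol): Si 1577, S 2252, Al 1817.
Putting it together, IE_2: Si < Al < S.

Si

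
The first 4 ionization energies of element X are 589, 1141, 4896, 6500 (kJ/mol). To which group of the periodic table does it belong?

Group 2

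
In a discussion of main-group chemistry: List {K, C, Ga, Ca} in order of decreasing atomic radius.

K, Ca, Ga, C

C is in period 2, group 14; K is in period 4, group 1; Ca is in period 4, group 2; Ga is in period 4, group 13.
Radius decreases left→right (rising Z_eff, same n) and increases top→bottom (higher n).
Here both period and group differ, so the two effects have to be weighed against each other.
Ga > C: relative to C, both the across-period and down-group shifts push Ga's atomic radius up.
Ca > Ga: both are in period 4; the period trend gives Ca the larger value.
K > Ca: both are in period 4; the period trend gives K the larger value.
Tabulated atomic radius (pm): C 75, K 196, Ca 171, Ga 124.
So from largest to smallest: K > Ca > Ga > C.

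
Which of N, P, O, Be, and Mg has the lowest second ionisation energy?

IE_2 is the cost of taking one more electron from the +1 cation: N⁺ still has 4 valence electrons; P⁺ still has 4 valence electrons; O⁺ still has 5 valence electrons; Be⁺ still has 1 valence electron; Mg⁺ still has 1 valence electron.
All are still removing valence electrons, so compare the +1 ions as you would atoms: IE_2 generally rises across a period (higher Z_eff) and falls down a group (larger shell), subject to the usual subshell exceptions.
Valence configurations: N⁺ [He]2s²2p², P⁺ [Ne]3s²3p², O⁺ [He]2s²2p³, Be⁺ [He]2s¹, Mg⁺ [Ne]3s¹.
The numbers (kJ/mol): N 2856, P 1907, O 3388, Be 1757, Mg 1451.
So the second ionization energies run Mg < Be < P < N < O.

Mg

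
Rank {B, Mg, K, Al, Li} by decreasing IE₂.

IE_2 is the cost of taking one more electron from the +1 cation: B⁺ still has 2 valence electrons; Mg⁺ still has 1 valence electron; K⁺ is the bare [Ar] core; Al⁺ still has 2 valence electrons; Li⁺ is the bare [He] core.
Breaking into a closed-shell core is much more expensive than removing a leftover valence electron — K and Li have the largest IE_2 here.
Valence configurations: B⁺ [He]2s², Mg⁺ [Ne]3s¹, Al⁺ [Ne]3s².
The numbers (kJ/mol): B 2427, Mg 1451, K 3052, Al 1817, Li 7298.
Hence IE_2: Mg < Al < B < K < Li.

Li > K > B > Al > Mg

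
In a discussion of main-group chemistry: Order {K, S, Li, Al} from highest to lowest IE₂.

Li > K > S > Al

The second ionization energy removes an electron from the +1 ion. For each element: K⁺ is the bare [Ar] core; S⁺ still has 5 valence electrons; Li⁺ is the bare [He] core; Al⁺ still has 2 valence electrons.
Pulling an electron out of a noble-gas core costs far more than removing a remaining valence electron, so K and Li sit at the high end of IE_2.
Valence configurations: S⁺ [Ne]3s²3p³, Al⁺ [Ne]3s².
Tabulated IE_2 (kJ/mol): K 3052, S 2252, Li 7298, Al 1817.
Hence IE_2: Al < S < K < Li.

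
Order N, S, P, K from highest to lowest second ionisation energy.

K > N > S > P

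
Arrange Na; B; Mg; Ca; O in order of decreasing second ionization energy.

Na > O > B > Mg > Ca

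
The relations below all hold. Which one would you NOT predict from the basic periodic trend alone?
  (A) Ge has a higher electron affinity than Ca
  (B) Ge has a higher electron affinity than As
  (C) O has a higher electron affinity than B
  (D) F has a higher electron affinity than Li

(B)

The general trend: electron affinity increases across a period and decreases down a group.
(A) Ge (period 4, group 14) vs Ca (period 4, group 2): the stated order agrees with the simple trend.
(B) Ge (period 4, group 14) vs As (period 4, group 15): the stated order contradicts the simple trend.
(C) O (period 2, group 16) vs B (period 2, group 13): the stated order agrees with the simple trend.
(D) F (period 2, group 17) vs Li (period 2, group 1): the stated order agrees with the simple trend.
The exception is (B): adding an electron to As's half-filled 4p³ is unfavourable, so Ge (4p²) has the more exothermic EA.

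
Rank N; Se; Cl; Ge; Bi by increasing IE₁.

N is in period 2, group 15; Cl is in period 3, group 17; Ge is in period 4, group 14; Se is in period 4, group 16; Bi is in period 6, group 15.
First ionization energy rises across a period (greater Z_eff holds electrons more tightly) and falls down a group (valence electrons are farther from the nucleus).
Here both period and group differ, so the two effects have to be weighed against each other.
Ge > Bi: period and group pull opposite ways; the down-group shift dominates (762 vs 703 kJ/mol).
Se > Ge: both are in period 4; the period trend gives Se the larger value.
Cl > Se: both effects reinforce here, so Cl is clearly the higher of the two.
N > Cl: period and group pull opposite ways; the down-group shift dominates (1402 vs 1251 kJ/mol).
For reference (kJ/mol): N 1402, Cl 1251, Ge 762, Se 941, Bi 703.
So from lowest to highest: Bi < Ge < Se < Cl < N.

Bi < Ge < Se < Cl < N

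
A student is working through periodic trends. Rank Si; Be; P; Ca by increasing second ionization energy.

After 1 electron has been removed, what remains? Si⁺ still has 3 valence electrons; Be⁺ still has 1 valence electron; P⁺ still has 4 valence electrons; Ca⁺ still has 1 valence electron.
All are still removing valence electrons, so compare the +1 ions as you would atoms: IE_2 generally rises across a period (higher Z_eff) and falls down a group (larger shell), subject to the usual subshell exceptions.
Valence configurations: Si⁺ [Ne]3s²3p¹, Be⁺ [He]2s¹, P⁺ [Ne]3s²3p², Ca⁺ [Ar]4s¹.
The numbers (kJ/mol): Si 1577, Be 1757, P 1907, Ca 1145.
Putting it together, IE_2: Ca < Si < Be < P.

Ca < Si < Be < P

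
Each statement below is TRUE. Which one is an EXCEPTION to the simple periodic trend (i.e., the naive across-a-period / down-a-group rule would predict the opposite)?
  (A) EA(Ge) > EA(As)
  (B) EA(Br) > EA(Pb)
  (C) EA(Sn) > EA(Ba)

The general trend: electron affinity increases across a period and decreases down a group.
(A) Ge (period 4, group 14) vs As (period 4, group 15): the stated order contradicts the simple trend.
(B) Br (period 4, group 17) vs Pb (period 6, group 14): the stated order agrees with the simple trend.
(C) Sn (period 5, group 14) vs Ba (period 6, group 2): the stated order agrees with the simple trend.
The exception is (A): adding an electron to As's half-filled 4p³ is unfavourable, so Ge (4p²) has the more exothermic EA.

(A)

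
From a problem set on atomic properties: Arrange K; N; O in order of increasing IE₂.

Consider each +1 ion: K⁺ is the bare [Ar] core; N⁺ still has 4 valence electrons; O⁺ still has 5 valence electrons.
Usually core removal costs more than valence removal, but here the competition is close: a tightly held n=2 valence electron can cost more to remove than an n=3 core electron, so the actual values have to decide it.
Valence configurations: N⁺ [He]2s²2p², O⁺ [He]2s²2p³.
The numbers (kJ/mol): K 3052, N 2856, O 3388.
Overall IE_2 order: N < K < O.

N < K < O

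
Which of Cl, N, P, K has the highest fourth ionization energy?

N

IE_4 is the cost of taking one more electron from the +3 cation: Cl³⁺ still has 4 valence electrons; N³⁺ still has 2 valence electrons; P³⁺ still has 2 valence electrons; K³⁺ is already 2 electrons into the core.
Usually core removal costs more than valence removal, but here the competition is close: a tightly held n=2 valence electron can cost more to remove than an n=3 core electron, so the actual values have to decide it.
Valence configurations: Cl³⁺ [Ne]3s²3p², N³⁺ [He]2s², P³⁺ [Ne]3s².
Approximate IE_4 values (kJ/mol): Cl 5159, N 7475, P 4964, K 5877.
Hence IE_4: P < Cl < K < N.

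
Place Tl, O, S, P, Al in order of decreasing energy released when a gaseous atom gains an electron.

S > O > P > Al > Tl

O is in period 2, group 16; Al is in period 3, group 13; P is in period 3, group 15; S is in period 3, group 16; Tl is in period 6, group 13.
Adding an electron releases more energy for atoms nearer the top right (short of the noble gases).
Here both period and group differ, so the two effects have to be weighed against each other.
Al > Tl: Al sits above Tl in group 13, so the down-group effect alone puts Al higher.
P > Al: P lies to the right of Al in period 3, so the across-period effect alone puts P higher.
O > P: both effects reinforce here, so O is clearly the higher of the two.
S > O: this pair runs against the simple trend — see the exception note.
Note the exception: S has a higher electron affinity than O, contrary to the simple trend — the compact 2p subshell of O repels the added electron more than S's larger 3p does.
Approximate values (kJ/mol): O 141, Al 42, P 72, S 200, Tl 19.
So from highest to lowest: S > O > P > Al > Tl.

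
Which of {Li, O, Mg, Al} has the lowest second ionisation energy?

Mg

Consider each +1 ion: Li⁺ is the bare [He] core; O⁺ still has 5 valence electrons; Mg⁺ still has 1 valence electron; Al⁺ still has 2 valence electrons.
Pulling an electron out of a noble-gas core costs far more than removing a remaining valence electron, so Li sits at the high end of IE_2.
Valence configurations: O⁺ [He]2s²2p³, Mg⁺ [Ne]3s¹, Al⁺ [Ne]3s².
The numbers (kJ/mol): Li 7298, O 3388, Mg 1451, Al 1817.
Putting it together, IE_2: Mg < Al < O < Li.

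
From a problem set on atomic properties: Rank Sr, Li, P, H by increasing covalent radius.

H < P < Li < Sr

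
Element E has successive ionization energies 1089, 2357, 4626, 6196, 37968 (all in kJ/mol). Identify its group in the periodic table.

Look for the largest jump between consecutive ionization energies: IE5/IE4 ≈ 6.1, far larger than any earlier ratio.
That jump marks the point where a core electron is being removed. So the atom has 4 valence electrons.
A main-group element with 4 valence electrons is in group 14.

Group 14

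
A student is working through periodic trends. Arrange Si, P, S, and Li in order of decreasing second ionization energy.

Li > S > P > Si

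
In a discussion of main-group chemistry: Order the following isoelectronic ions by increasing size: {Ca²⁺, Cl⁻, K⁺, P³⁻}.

All of these have 18 electrons, so size is governed by nuclear charge alone: the more protons, the stronger the pull on the same electron cloud, and the smaller the ion.
Nuclear charges: Ca²⁺ (Z=20), K⁺ (Z=19), Cl⁻ (Z=17), P³⁻ (Z=15).
Smallest to largest: Ca²⁺ < K⁺ < Cl⁻ < P³⁻.

Ca²⁺ < K⁺ < Cl⁻ < P³⁻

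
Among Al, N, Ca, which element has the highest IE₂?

N

IE_2 is the cost of taking one more electron from the +1 cation: Al⁺ still has 2 valence electrons; N⁺ still has 4 valence electrons; Ca⁺ still has 1 valence electron.
All are still removing valence electrons, so compare the +1 ions as you would atoms: IE_2 generally rises across a period (higher Z_eff) and falls down a group (larger shell), subject to the usual subshell exceptions.
Valence configurations: Al⁺ [Ne]3s², N⁺ [He]2s²2p², Ca⁺ [Ar]4s¹.
Tabulated IE_2 (kJ/mol): Al 1817, N 2856, Ca 1145.
So the second ionization energies run Ca < Al < N.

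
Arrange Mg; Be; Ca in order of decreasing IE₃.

Be > Mg > Ca

After 2 electrons have been removed, what remains? Mg²⁺ is the bare [Ne] core; Be²⁺ is the bare [He] core; Ca²⁺ is the bare [Ar] core.
All of these are removing an electron from a noble-gas core or deeper; the smaller core (lower principal quantum number) is held far more tightly, and within a period the higher nuclear charge binds the same core more tightly.
Approximate IE_3 values (kJ/mol): Mg 7733, Be 14849, Ca 4912.
Hence IE_3: Ca < Mg < Be.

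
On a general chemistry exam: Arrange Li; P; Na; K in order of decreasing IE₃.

IE_3 is the cost of taking one more electron from the +2 cation: Li²⁺ is already 1 electron into the core; P²⁺ still has 3 valence electrons; Na²⁺ is already 1 electron into the core; K²⁺ is already 1 electron into the core.
Core electrons are held far more tightly than valence electrons, so K, Na and Li top the IE_3 order.
Tabulated IE_3 (kJ/mol): Li 11815, P 2914, Na 6910, K 4420.
Putting it together, IE_3: P < K < Na < Li.

Li > Na > K > P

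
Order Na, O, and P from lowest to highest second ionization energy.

P, O, Na

After 1 electron has been removed, what remains? Na⁺ is the bare [Ne] core; O⁺ still has 5 valence electrons; P⁺ still has 4 valence electrons.
Pulling an electron out of a noble-gas core costs far more than removing a remaining valence electron, so Na sits at the high end of IE_2.
Valence configurations: O⁺ [He]2s²2p³, P⁺ [Ne]3s²3p².
The numbers (kJ/mol): Na 4562, O 3388, P 1907.
So the second ionization energies run P < O < Na.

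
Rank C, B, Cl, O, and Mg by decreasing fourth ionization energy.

B > Mg > O > C > Cl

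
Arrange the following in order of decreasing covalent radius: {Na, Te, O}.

Na > Te > O

Moving right in a period, electrons are added to the same shell under a stronger nuclear pull, so atoms get smaller; moving down, a new shell is opened and atoms get larger.
Here both period and group differ, so the two effects have to be weighed against each other.
Te > O: Te sits below O in group 16, so the down-group effect alone puts Te larger.
Na > Te: the two effects oppose for this pair; the across-period effect wins (155 vs 136 pm).
For reference (pm): O 63, Na 155, Te 136.
So from largest to smallest: Na > Te > O.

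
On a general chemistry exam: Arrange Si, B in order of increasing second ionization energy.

The second ionization energy removes an electron from the +1 ion. For each element: Si⁺ still has 3 valence electrons; B⁺ still has 2 valence electrons.
All are still removing valence electrons, so compare the +1 ions as you would atoms: IE_2 generally rises across a period (higher Z_eff) and falls down a group (larger shell), subject to the usual subshell exceptions.
Valence configurations: Si⁺ [Ne]3s²3p¹, B⁺ [He]2s².
Approximate IE_2 values (kJ/mol): Si 1577, B 2427.
Overall IE_2 order: Si < B.

Si < B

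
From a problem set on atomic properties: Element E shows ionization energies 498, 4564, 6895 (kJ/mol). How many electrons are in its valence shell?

Look for the largest jump between consecutive ionization energies: IE2/IE1 ≈ 9.2, far larger than any earlier ratio.
That jump marks the point where a core electron is being removed. So the atom has 1 valence electron.

1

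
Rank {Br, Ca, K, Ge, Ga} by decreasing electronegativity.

K is in period 4, group 1; Ca is in period 4, group 2; Ga is in period 4, group 13; Ge is in period 4, group 14; Br is in period 4, group 17.
Atoms toward the upper right of the periodic table pull bonding electrons most strongly.
All lie in period 4, so electronegativity increases left to right.
So from highest to lowest: Br > Ge > Ga > Ca > K.

Br > Ge > Ga > Ca > K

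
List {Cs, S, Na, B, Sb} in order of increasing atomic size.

B, S, Sb, Na, Cs

Moving right in a period, electrons are added to the same shell under a stronger nuclear pull, so atoms get smaller; moving down, a new shell is opened and atoms get larger.
These span different periods and groups, so the two trends combine.
S > B: period and group pull opposite ways; the down-group shift dominates (103 vs 85 pm).
Sb > S: both effects reinforce here, so Sb is clearly the larger of the two.
Na > Sb: the two effects oppose for this pair; the across-period effect wins (155 vs 140 pm).
Cs > Na: Cs sits below Na in group 1, so the down-group effect alone puts Cs larger.
Tabulated atomic radius (pm): B 85, Na 155, S 103, Sb 140, Cs 232.
So from smallest to largest: B < S < Sb < Na < Cs.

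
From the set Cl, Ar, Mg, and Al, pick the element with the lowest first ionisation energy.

Mg is in period 3, group 2; Al is in period 3, group 13; Cl is in period 3, group 17; Ar is in period 3, group 18.
First ionization energy rises across a period (greater Z_eff holds electrons more tightly) and falls down a group (valence electrons are farther from the nucleus).
All lie in period 3; the across-period trend (first ionization energy increases left to right) applies, with the exception below.
Note the exception: Mg has a higher first ionization energy than Al, contrary to the simple trend — Al's single 3p electron is easier to remove than one from Mg's filled 3s².
Tabulated first ionization energy (kJ/mol): Mg 738, Al 578, Cl 1251, Ar 1521.
The lowest first ionisation energy among these belongs to Al.

Al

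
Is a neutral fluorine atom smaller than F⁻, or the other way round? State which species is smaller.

F

Forming F⁻ adds 1 electron to F. More electron–electron repulsion in the same shell, with unchanged nuclear charge, lets the cloud expand.
An anion is larger than its parent atom: F⁻ > F.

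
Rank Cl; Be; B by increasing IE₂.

Be < Cl < B

Consider each +1 ion: Cl⁺ still has 6 valence electrons; Be⁺ still has 1 valence electron; B⁺ still has 2 valence electrons.
All are still removing valence electrons, so compare the +1 ions as you would atoms: IE_2 generally rises across a period (higher Z_eff) and falls down a group (larger shell), subject to the usual subshell exceptions.
Valence configurations: Cl⁺ [Ne]3s²3p⁴, Be⁺ [He]2s¹, B⁺ [He]2s².
The numbers (kJ/mol): Cl 2298, Be 1757, B 2427.
So the second ionization energies run Be < Cl < B.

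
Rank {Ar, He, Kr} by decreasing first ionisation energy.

He > Ar > Kr

Removing the outermost electron gets harder across a period and easier down a group.
All are in group 18, so first ionization energy increases up the group.
So from highest to lowest: He > Ar > Kr.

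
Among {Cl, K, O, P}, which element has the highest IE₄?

The fourth ionization energy removes an electron from the +3 ion. For each element: Cl³⁺ still has 4 valence electrons; K³⁺ is already 2 electrons into the core; O³⁺ still has 3 valence electrons; P³⁺ still has 2 valence electrons.
Usually core removal costs more than valence removal, but here the competition is close: a tightly held n=2 valence electron can cost more to remove than an n=3 core electron, so the actual values have to decide it.
Valence configurations: Cl³⁺ [Ne]3s²3p², O³⁺ [He]2s²2p¹, P³⁺ [Ne]3s².
Approximate IE_4 values (kJ/mol): Cl 5159, K 5877, O 7469, P 4964.
Hence IE_4: P < Cl < K < O.

O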